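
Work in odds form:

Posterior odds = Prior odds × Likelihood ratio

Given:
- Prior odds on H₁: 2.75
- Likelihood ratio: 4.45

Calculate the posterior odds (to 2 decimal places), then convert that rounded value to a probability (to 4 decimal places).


Step 1: Calculate posterior odds
Posterior odds = Prior odds × LR
               = 2.75 × 4.45
               = 12.24

Step 2: Convert to probability
P(H₁|E) = Posterior odds / (1 + Posterior odds)
       = 12.24 / (1 + 12.24)
       = 12.24 / 13.24
       = 0.9245

The evidence increased P(H₁) from 0.7333 to 0.9245.


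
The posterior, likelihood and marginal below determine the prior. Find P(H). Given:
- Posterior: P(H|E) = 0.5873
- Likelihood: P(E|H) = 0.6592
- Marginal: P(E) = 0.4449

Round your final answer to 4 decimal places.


From Bayes' theorem: P(H|E) = P(E|H) × P(H) / P(E)

Rearranging for P(H):
P(H) = P(H|E) × P(E) / P(E|H)
     = 0.5873 × 0.4449 / 0.6592
     = 0.26128977 / 0.6592
     = 0.3964


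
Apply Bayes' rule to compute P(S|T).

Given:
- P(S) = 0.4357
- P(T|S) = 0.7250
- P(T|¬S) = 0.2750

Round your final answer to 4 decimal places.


Bayes' theorem: P(S|T) = P(T|S) × P(S) / P(T)

Step 1: Calculate P(T) using law of total probability
P(T) = P(T|S)P(S) + P(T|¬S)P(¬S)
     = 0.7250 × 0.4357 + 0.2750 × 0.5643
     = 0.31588250 + 0.15518250
     = 0.47106500

Step 2: Apply Bayes' theorem
P(S|T) = P(T|S) × P(S) / P(T)
       = 0.31588250 / 0.47106500
       = 0.6706


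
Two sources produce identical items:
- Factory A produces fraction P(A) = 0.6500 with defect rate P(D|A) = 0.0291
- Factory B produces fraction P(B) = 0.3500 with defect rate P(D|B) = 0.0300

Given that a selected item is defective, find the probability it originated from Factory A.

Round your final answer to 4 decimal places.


Let A = from Factory A, D = defective

Given:
- P(A) = 0.6500, P(B) = 0.3500
- P(D|A) = 0.0291, P(D|B) = 0.0300

Step 1: Find P(D)
P(D) = P(D|A)P(A) + P(D|B)P(B)
     = 0.0291 × 0.6500 + 0.0300 × 0.3500
     = 0.01891500 + 0.01050000
     = 0.02941500

Step 2: Apply Bayes' theorem
P(A|D) = P(D|A)P(A) / P(D)
       = 0.01891500 / 0.02941500
       = 0.6430


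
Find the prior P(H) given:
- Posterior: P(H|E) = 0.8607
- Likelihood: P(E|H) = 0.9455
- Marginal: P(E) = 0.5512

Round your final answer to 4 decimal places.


From Bayes' theorem: P(H|E) = P(E|H) × P(H) / P(E)

Rearranging for P(H):
P(H) = P(H|E) × P(E) / P(E|H)
     = 0.8607 × 0.5512 / 0.9455
     = 0.47441784 / 0.9455
     = 0.5018


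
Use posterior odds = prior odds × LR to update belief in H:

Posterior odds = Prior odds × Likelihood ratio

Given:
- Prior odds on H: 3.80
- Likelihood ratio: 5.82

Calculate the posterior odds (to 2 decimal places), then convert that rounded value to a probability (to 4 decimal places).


Step 1: Calculate posterior odds
Posterior odds = Prior odds × LR
               = 3.80 × 5.82
               = 22.12

Step 2: Convert to probability
P(H|E) = Posterior odds / (1 + Posterior odds)
       = 22.12 / (1 + 22.12)
       = 22.12 / 23.12
       = 0.9567

The evidence increased P(H) from 0.7917 to 0.9567.


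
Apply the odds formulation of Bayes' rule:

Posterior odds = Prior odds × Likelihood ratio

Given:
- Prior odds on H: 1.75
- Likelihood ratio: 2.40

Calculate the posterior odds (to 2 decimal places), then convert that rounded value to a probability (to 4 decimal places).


Step 1: Calculate posterior odds
Posterior odds = Prior odds × LR
               = 1.75 × 2.40
               = 4.20

Step 2: Convert to probability
P(H|E) = Posterior odds / (1 + Posterior odds)
       = 4.20 / (1 + 4.20)
       = 4.20 / 5.20
       = 0.8077

The evidence increased P(H) from 0.6364 to 0.8077.


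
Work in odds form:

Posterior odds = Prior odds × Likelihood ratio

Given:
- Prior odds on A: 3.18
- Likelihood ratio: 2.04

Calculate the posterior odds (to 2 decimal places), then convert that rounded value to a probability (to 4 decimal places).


Step 1: Calculate posterior odds
Posterior odds = Prior odds × LR
               = 3.18 × 2.04
               = 6.49

Step 2: Convert to probability
P(A|E) = Posterior odds / (1 + Posterior odds)
       = 6.49 / (1 + 6.49)
       = 6.49 / 7.49
       = 0.8665

The evidence increased P(A) from 0.7608 to 0.8665.


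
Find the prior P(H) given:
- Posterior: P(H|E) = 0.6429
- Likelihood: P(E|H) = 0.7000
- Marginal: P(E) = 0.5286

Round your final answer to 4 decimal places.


From Bayes' theorem: P(H|E) = P(E|H) × P(H) / P(E)

Rearranging for P(H):
P(H) = P(H|E) × P(E) / P(E|H)
     = 0.6429 × 0.5286 / 0.7000
     = 0.33983694 / 0.7000
     = 0.4855


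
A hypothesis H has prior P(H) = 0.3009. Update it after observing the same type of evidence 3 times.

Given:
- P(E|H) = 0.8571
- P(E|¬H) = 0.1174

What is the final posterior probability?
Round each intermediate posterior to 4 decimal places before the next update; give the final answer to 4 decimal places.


Sequential Bayesian updating:

Initial prior: P(H) = 0.3009

Update 1:
  P(E) = 0.8571 × 0.3009 + 0.1174 × 0.6991 = 0.25790139 + 0.08207434 = 0.33997573
  P(H|E) = 0.25790139 / 0.33997573 = 0.7586

Update 2:
  P(E) = 0.8571 × 0.7586 + 0.1174 × 0.2414 = 0.65019606 + 0.02834036 = 0.67853642
  P(H|E) = 0.65019606 / 0.67853642 = 0.9582

Update 3:
  P(E) = 0.8571 × 0.9582 + 0.1174 × 0.0418 = 0.82127322 + 0.00490732 = 0.82618054
  P(H|E) = 0.82127322 / 0.82618054 = 0.9941

Final posterior: 0.9941


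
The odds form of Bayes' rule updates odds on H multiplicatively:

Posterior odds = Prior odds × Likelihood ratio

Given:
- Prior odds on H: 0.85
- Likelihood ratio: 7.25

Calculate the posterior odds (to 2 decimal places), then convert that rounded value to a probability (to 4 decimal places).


Step 1: Calculate posterior odds
Posterior odds = Prior odds × LR
               = 0.85 × 7.25
               = 6.16

Step 2: Convert to probability
P(H|E) = Posterior odds / (1 + Posterior odds)
       = 6.16 / (1 + 6.16)
       = 6.16 / 7.16
       = 0.8603

The evidence increased P(H) from 0.4595 to 0.8603.


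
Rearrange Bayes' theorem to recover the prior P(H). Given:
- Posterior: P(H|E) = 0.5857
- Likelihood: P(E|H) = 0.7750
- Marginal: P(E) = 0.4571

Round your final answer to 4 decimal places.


From Bayes' theorem: P(H|E) = P(E|H) × P(H) / P(E)

Rearranging for P(H):
P(H) = P(H|E) × P(E) / P(E|H)
     = 0.5857 × 0.4571 / 0.7750
     = 0.26772347 / 0.7750
     = 0.3454


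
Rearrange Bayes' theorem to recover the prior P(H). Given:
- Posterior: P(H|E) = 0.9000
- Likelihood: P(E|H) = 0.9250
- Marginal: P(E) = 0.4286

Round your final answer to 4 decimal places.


From Bayes' theorem: P(H|E) = P(E|H) × P(H) / P(E)

Rearranging for P(H):
P(H) = P(H|E) × P(E) / P(E|H)
     = 0.9000 × 0.4286 / 0.9250
     = 0.38574000 / 0.9250
     = 0.4170


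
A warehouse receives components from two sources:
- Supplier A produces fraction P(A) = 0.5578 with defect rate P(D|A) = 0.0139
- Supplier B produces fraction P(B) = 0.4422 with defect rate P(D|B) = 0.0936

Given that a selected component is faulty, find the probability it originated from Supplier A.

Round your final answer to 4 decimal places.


Let A = from Supplier A, D = faulty

Given:
- P(A) = 0.5578, P(B) = 0.4422
- P(D|A) = 0.0139, P(D|B) = 0.0936

Step 1: Find P(D)
P(D) = P(D|A)P(A) + P(D|B)P(B)
     = 0.0139 × 0.5578 + 0.0936 × 0.4422
     = 0.00775342 + 0.04138992
     = 0.04914334

Step 2: Apply Bayes' theorem
P(A|D) = P(D|A)P(A) / P(D)
       = 0.00775342 / 0.04914334
       = 0.1578


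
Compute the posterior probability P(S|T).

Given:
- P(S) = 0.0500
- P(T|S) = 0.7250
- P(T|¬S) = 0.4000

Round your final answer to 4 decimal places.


Bayes' theorem: P(S|T) = P(T|S) × P(S) / P(T)

Step 1: Calculate P(T) using law of total probability
P(T) = P(T|S)P(S) + P(T|¬S)P(¬S)
     = 0.7250 × 0.0500 + 0.4000 × 0.9500
     = 0.03625000 + 0.38000000
     = 0.41625000

Step 2: Apply Bayes' theorem
P(S|T) = P(T|S) × P(S) / P(T)
       = 0.03625000 / 0.41625000
       = 0.0871


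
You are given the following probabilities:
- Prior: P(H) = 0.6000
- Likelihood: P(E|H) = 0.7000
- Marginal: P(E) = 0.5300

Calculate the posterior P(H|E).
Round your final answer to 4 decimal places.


Using Bayes' theorem:

P(H|E) = P(E|H) × P(H) / P(E)
       = 0.7000 × 0.6000 / 0.5300
       = 0.42000000 / 0.5300
       = 0.7925

The evidence strengthens our belief in H.
Prior: 0.6000 → Posterior: 0.7925


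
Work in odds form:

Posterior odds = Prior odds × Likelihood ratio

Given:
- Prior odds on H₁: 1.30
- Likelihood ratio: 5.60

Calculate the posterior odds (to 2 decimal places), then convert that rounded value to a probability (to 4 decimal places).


Step 1: Calculate posterior odds
Posterior odds = Prior odds × LR
               = 1.30 × 5.60
               = 7.28

Step 2: Convert to probability
P(H₁|E) = Posterior odds / (1 + Posterior odds)
       = 7.28 / (1 + 7.28)
       = 7.28 / 8.28
       = 0.8792

The evidence increased P(H₁) from 0.5652 to 0.8792.


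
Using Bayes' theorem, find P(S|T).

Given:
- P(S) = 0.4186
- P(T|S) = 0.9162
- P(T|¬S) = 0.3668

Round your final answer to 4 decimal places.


Bayes' theorem: P(S|T) = P(T|S) × P(S) / P(T)

Step 1: Calculate P(T) using law of total probability
P(T) = P(T|S)P(S) + P(T|¬S)P(¬S)
     = 0.9162 × 0.4186 + 0.3668 × 0.5814
     = 0.38352132 + 0.21325752
     = 0.59677884

Step 2: Apply Bayes' theorem
P(S|T) = P(T|S) × P(S) / P(T)
       = 0.38352132 / 0.59677884
       = 0.6427


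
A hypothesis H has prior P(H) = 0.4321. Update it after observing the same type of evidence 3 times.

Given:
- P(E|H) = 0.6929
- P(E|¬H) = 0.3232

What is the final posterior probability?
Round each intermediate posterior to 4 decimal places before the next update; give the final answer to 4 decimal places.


Sequential Bayesian updating:

Initial prior: P(H) = 0.4321

Update 1:
  P(E) = 0.6929 × 0.4321 + 0.3232 × 0.5679 = 0.29940209 + 0.18354528 = 0.48294737
  P(H|E) = 0.29940209 / 0.48294737 = 0.6199

Update 2:
  P(E) = 0.6929 × 0.6199 + 0.3232 × 0.3801 = 0.42952871 + 0.12284832 = 0.55237703
  P(H|E) = 0.42952871 / 0.55237703 = 0.7776

Update 3:
  P(E) = 0.6929 × 0.7776 + 0.3232 × 0.2224 = 0.53879904 + 0.07187968 = 0.61067872
  P(H|E) = 0.53879904 / 0.61067872 = 0.8823

Final posterior: 0.8823


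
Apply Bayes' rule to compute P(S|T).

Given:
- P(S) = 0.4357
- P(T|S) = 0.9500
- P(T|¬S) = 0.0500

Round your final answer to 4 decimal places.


Bayes' theorem: P(S|T) = P(T|S) × P(S) / P(T)

Step 1: Calculate P(T) using law of total probability
P(T) = P(T|S)P(S) + P(T|¬S)P(¬S)
     = 0.9500 × 0.4357 + 0.0500 × 0.5643
     = 0.41391500 + 0.02821500
     = 0.44213000

Step 2: Apply Bayes' theorem
P(S|T) = P(T|S) × P(S) / P(T)
       = 0.41391500 / 0.44213000
       = 0.9362


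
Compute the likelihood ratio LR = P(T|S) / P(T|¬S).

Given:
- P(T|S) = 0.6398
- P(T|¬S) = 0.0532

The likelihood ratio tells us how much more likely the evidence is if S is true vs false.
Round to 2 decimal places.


Likelihood Ratio (LR) = P(T|S) / P(T|¬S)

LR = 0.6398 / 0.0532
   = 12.03

The evidence is 12.03 times more likely if S is true than if S is false.
LR > 1, so observing T raises the odds in favor of S.


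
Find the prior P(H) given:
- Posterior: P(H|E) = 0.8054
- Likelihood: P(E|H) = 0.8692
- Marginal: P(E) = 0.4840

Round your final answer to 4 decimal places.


From Bayes' theorem: P(H|E) = P(E|H) × P(H) / P(E)

Rearranging for P(H):
P(H) = P(H|E) × P(E) / P(E|H)
     = 0.8054 × 0.4840 / 0.8692
     = 0.38981360 / 0.8692
     = 0.4485


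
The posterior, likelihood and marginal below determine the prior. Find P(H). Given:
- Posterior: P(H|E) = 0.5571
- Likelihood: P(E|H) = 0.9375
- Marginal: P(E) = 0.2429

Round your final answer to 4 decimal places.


From Bayes' theorem: P(H|E) = P(E|H) × P(H) / P(E)

Rearranging for P(H):
P(H) = P(H|E) × P(E) / P(E|H)
     = 0.5571 × 0.2429 / 0.9375
     = 0.13531959 / 0.9375
     = 0.1443


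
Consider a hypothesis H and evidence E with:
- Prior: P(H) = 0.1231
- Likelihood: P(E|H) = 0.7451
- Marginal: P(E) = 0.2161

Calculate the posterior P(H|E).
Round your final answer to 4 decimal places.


Using Bayes' theorem:

P(H|E) = P(E|H) × P(H) / P(E)
       = 0.7451 × 0.1231 / 0.2161
       = 0.09172181 / 0.2161
       = 0.4244

The evidence strengthens our belief in H.
Prior: 0.1231 → Posterior: 0.4244


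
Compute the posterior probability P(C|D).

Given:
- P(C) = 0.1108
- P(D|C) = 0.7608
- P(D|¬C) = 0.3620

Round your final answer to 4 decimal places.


Bayes' theorem: P(C|D) = P(D|C) × P(C) / P(D)

Step 1: Calculate P(D) using law of total probability
P(D) = P(D|C)P(C) + P(D|¬C)P(¬C)
     = 0.7608 × 0.1108 + 0.3620 × 0.8892
     = 0.08429664 + 0.32189040
     = 0.40618704

Step 2: Apply Bayes' theorem
P(C|D) = P(D|C) × P(C) / P(D)
       = 0.08429664 / 0.40618704
       = 0.2075


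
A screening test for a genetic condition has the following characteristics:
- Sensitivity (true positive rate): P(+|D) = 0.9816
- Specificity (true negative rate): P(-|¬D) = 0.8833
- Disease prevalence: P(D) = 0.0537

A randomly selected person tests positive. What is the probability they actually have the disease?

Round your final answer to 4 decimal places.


Let D = has disease, + = positive test

Given:
- P(D) = 0.0537 (prevalence)
- P(+|D) = 0.9816 (sensitivity)
- P(-|¬D) = 0.8833 (specificity)
- P(+|¬D) = 0.1167 (false positive rate = 1 - specificity)

Step 1: Find P(+)
P(+) = P(+|D)P(D) + P(+|¬D)P(¬D)
     = 0.9816 × 0.0537 + 0.1167 × 0.9463
     = 0.05271192 + 0.11043321
     = 0.16314513

Step 2: Apply Bayes' theorem for P(D|+)
P(D|+) = P(+|D)P(D) / P(+)
       = 0.05271192 / 0.16314513
       = 0.3231


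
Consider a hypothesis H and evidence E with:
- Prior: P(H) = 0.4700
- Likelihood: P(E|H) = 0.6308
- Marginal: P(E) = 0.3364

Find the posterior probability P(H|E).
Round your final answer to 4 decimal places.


Using Bayes' theorem:

P(H|E) = P(E|H) × P(H) / P(E)
       = 0.6308 × 0.4700 / 0.3364
       = 0.29647600 / 0.3364
       = 0.8813

The evidence strengthens our belief in H.
Prior: 0.4700 → Posterior: 0.8813


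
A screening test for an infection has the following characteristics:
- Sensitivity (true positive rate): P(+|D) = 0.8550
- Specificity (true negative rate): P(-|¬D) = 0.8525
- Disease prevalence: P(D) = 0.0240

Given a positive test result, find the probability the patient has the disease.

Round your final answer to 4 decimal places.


Let D = has disease, + = positive test

Given:
- P(D) = 0.0240 (prevalence)
- P(+|D) = 0.8550 (sensitivity)
- P(-|¬D) = 0.8525 (specificity)
- P(+|¬D) = 0.1475 (false positive rate = 1 - specificity)

Step 1: Find P(+)
P(+) = P(+|D)P(D) + P(+|¬D)P(¬D)
     = 0.8550 × 0.0240 + 0.1475 × 0.9760
     = 0.02052000 + 0.14396000
     = 0.16448000

Step 2: Apply Bayes' theorem for P(D|+)
P(D|+) = P(+|D)P(D) / P(+)
       = 0.02052000 / 0.16448000
       = 0.1248


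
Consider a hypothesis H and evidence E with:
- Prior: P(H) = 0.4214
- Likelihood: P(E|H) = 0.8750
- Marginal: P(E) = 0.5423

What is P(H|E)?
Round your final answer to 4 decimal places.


Using Bayes' theorem:

P(H|E) = P(E|H) × P(H) / P(E)
       = 0.8750 × 0.4214 / 0.5423
       = 0.36872500 / 0.5423
       = 0.6799

The evidence strengthens our belief in H.
Prior: 0.4214 → Posterior: 0.6799


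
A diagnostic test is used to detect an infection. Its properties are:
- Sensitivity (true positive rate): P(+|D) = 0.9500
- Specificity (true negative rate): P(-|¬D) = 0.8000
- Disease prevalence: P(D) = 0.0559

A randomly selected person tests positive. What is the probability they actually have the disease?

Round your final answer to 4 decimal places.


Let D = has disease, + = positive test

Given:
- P(D) = 0.0559 (prevalence)
- P(+|D) = 0.9500 (sensitivity)
- P(-|¬D) = 0.8000 (specificity)
- P(+|¬D) = 0.2000 (false positive rate = 1 - specificity)

Step 1: Find P(+)
P(+) = P(+|D)P(D) + P(+|¬D)P(¬D)
     = 0.9500 × 0.0559 + 0.2000 × 0.9441
     = 0.05310500 + 0.18882000
     = 0.24192500

Step 2: Apply Bayes' theorem for P(D|+)
P(D|+) = P(+|D)P(D) / P(+)
       = 0.05310500 / 0.24192500
       = 0.2195


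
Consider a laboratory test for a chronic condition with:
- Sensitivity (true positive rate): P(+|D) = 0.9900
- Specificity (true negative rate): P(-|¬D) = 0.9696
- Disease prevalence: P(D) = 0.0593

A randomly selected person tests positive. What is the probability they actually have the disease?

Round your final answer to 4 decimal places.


Let D = has disease, + = positive test

Given:
- P(D) = 0.0593 (prevalence)
- P(+|D) = 0.9900 (sensitivity)
- P(-|¬D) = 0.9696 (specificity)
- P(+|¬D) = 0.0304 (false positive rate = 1 - specificity)

Step 1: Find P(+)
P(+) = P(+|D)P(D) + P(+|¬D)P(¬D)
     = 0.9900 × 0.0593 + 0.0304 × 0.9407
     = 0.05870700 + 0.02859728
     = 0.08730428

Step 2: Apply Bayes' theorem for P(D|+)
P(D|+) = P(+|D)P(D) / P(+)
       = 0.05870700 / 0.08730428
       = 0.6724


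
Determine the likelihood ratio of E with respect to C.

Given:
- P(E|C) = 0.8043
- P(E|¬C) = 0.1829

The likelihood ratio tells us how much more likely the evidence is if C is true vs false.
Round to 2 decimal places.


Likelihood Ratio (LR) = P(E|C) / P(E|¬C)

LR = 0.8043 / 0.1829
   = 4.40

The evidence is 4.40 times more likely if C is true than if C is false.
Since LR > 1, the evidence supports C over ¬C.


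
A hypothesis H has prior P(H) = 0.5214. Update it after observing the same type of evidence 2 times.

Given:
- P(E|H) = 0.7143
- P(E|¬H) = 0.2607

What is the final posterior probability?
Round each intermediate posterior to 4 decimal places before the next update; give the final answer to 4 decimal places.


Sequential Bayesian updating:

Initial prior: P(H) = 0.5214

Update 1:
  P(E) = 0.7143 × 0.5214 + 0.2607 × 0.4786 = 0.37243602 + 0.12477102 = 0.49720704
  P(H|E) = 0.37243602 / 0.49720704 = 0.7491

Update 2:
  P(E) = 0.7143 × 0.7491 + 0.2607 × 0.2509 = 0.53508213 + 0.06540963 = 0.60049176
  P(H|E) = 0.53508213 / 0.60049176 = 0.8911

Final posterior: 0.8911


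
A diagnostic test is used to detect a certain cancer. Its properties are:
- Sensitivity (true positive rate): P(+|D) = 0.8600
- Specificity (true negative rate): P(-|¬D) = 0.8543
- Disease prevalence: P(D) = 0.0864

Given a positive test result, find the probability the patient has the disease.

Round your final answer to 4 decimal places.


Let D = has disease, + = positive test

Given:
- P(D) = 0.0864 (prevalence)
- P(+|D) = 0.8600 (sensitivity)
- P(-|¬D) = 0.8543 (specificity)
- P(+|¬D) = 0.1457 (false positive rate = 1 - specificity)

Step 1: Find P(+)
P(+) = P(+|D)P(D) + P(+|¬D)P(¬D)
     = 0.8600 × 0.0864 + 0.1457 × 0.9136
     = 0.07430400 + 0.13311152
     = 0.20741552

Step 2: Apply Bayes' theorem for P(D|+)
P(D|+) = P(+|D)P(D) / P(+)
       = 0.07430400 / 0.20741552
       = 0.3582


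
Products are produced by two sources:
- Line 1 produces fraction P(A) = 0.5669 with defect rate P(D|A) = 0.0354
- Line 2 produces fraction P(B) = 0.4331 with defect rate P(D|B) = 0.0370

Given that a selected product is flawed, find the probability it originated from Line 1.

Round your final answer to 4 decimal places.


Let A = from Line 1, D = flawed

Given:
- P(A) = 0.5669, P(B) = 0.4331
- P(D|A) = 0.0354, P(D|B) = 0.0370

Step 1: Find P(D)
P(D) = P(D|A)P(A) + P(D|B)P(B)
     = 0.0354 × 0.5669 + 0.0370 × 0.4331
     = 0.02006826 + 0.01602470
     = 0.03609296

Step 2: Apply Bayes' theorem
P(A|D) = P(D|A)P(A) / P(D)
       = 0.02006826 / 0.03609296
       = 0.5560


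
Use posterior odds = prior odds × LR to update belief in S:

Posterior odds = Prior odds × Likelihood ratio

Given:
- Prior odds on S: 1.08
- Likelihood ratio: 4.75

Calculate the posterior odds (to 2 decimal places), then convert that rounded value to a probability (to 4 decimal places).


Step 1: Calculate posterior odds
Posterior odds = Prior odds × LR
               = 1.08 × 4.75
               = 5.13

Step 2: Convert to probability
P(S|E) = Posterior odds / (1 + Posterior odds)
       = 5.13 / (1 + 5.13)
       = 5.13 / 6.13
       = 0.8369

The evidence increased P(S) from 0.5192 to 0.8369.


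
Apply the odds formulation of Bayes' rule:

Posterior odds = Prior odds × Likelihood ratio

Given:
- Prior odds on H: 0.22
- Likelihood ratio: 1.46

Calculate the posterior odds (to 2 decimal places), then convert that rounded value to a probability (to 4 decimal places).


Step 1: Calculate posterior odds
Posterior odds = Prior odds × LR
               = 0.22 × 1.46
               = 0.32

Step 2: Convert to probability
P(H|E) = Posterior odds / (1 + Posterior odds)
       = 0.32 / (1 + 0.32)
       = 0.32 / 1.32
       = 0.2424

The evidence increased P(H) from 0.1803 to 0.2424.


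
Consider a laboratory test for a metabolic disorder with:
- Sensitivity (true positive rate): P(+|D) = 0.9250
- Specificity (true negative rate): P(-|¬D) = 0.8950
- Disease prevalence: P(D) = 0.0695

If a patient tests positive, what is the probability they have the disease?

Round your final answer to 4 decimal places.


Let D = has disease, + = positive test

Given:
- P(D) = 0.0695 (prevalence)
- P(+|D) = 0.9250 (sensitivity)
- P(-|¬D) = 0.8950 (specificity)
- P(+|¬D) = 0.1050 (false positive rate = 1 - specificity)

Step 1: Find P(+)
P(+) = P(+|D)P(D) + P(+|¬D)P(¬D)
     = 0.9250 × 0.0695 + 0.1050 × 0.9305
     = 0.06428750 + 0.09770250
     = 0.16199000

Step 2: Apply Bayes' theorem for P(D|+)
P(D|+) = P(+|D)P(D) / P(+)
       = 0.06428750 / 0.16199000
       = 0.3969


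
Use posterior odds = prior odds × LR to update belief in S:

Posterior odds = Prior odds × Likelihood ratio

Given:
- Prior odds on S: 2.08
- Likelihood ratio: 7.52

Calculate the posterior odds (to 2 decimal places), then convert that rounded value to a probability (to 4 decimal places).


Step 1: Calculate posterior odds
Posterior odds = Prior odds × LR
               = 2.08 × 7.52
               = 15.64

Step 2: Convert to probability
P(S|E) = Posterior odds / (1 + Posterior odds)
       = 15.64 / (1 + 15.64)
       = 15.64 / 16.64
       = 0.9399

The evidence increased P(S) from 0.6753 to 0.9399.


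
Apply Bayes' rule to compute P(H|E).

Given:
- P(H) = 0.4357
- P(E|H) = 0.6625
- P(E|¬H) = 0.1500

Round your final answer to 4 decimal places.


Bayes' theorem: P(H|E) = P(E|H) × P(H) / P(E)

Step 1: Calculate P(E) using law of total probability
P(E) = P(E|H)P(H) + P(E|¬H)P(¬H)
     = 0.6625 × 0.4357 + 0.1500 × 0.5643
     = 0.28865125 + 0.08464500
     = 0.37329625

Step 2: Apply Bayes' theorem
P(H|E) = P(E|H) × P(H) / P(E)
       = 0.28865125 / 0.37329625
       = 0.7732


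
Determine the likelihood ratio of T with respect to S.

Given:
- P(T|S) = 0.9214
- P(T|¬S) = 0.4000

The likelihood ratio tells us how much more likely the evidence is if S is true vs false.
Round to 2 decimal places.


Likelihood Ratio (LR) = P(T|S) / P(T|¬S)

LR = 0.9214 / 0.4000
   = 2.30

The evidence is 2.30 times more likely if S is true than if S is false.
Since LR > 1, the evidence supports S over ¬S.


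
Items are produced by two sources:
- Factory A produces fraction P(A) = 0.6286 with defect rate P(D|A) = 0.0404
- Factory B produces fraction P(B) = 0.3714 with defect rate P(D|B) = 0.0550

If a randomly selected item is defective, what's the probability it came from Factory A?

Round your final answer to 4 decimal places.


Let A = from Factory A, D = defective

Given:
- P(A) = 0.6286, P(B) = 0.3714
- P(D|A) = 0.0404, P(D|B) = 0.0550

Step 1: Find P(D)
P(D) = P(D|A)P(A) + P(D|B)P(B)
     = 0.0404 × 0.6286 + 0.0550 × 0.3714
     = 0.02539544 + 0.02042700
     = 0.04582244

Step 2: Apply Bayes' theorem
P(A|D) = P(D|A)P(A) / P(D)
       = 0.02539544 / 0.04582244
       = 0.5542


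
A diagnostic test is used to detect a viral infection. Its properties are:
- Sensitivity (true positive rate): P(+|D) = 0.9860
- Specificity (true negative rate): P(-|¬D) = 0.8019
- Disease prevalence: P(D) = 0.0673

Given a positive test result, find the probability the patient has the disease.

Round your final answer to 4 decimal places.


Let D = has disease, + = positive test

Given:
- P(D) = 0.0673 (prevalence)
- P(+|D) = 0.9860 (sensitivity)
- P(-|¬D) = 0.8019 (specificity)
- P(+|¬D) = 0.1981 (false positive rate = 1 - specificity)

Step 1: Find P(+)
P(+) = P(+|D)P(D) + P(+|¬D)P(¬D)
     = 0.9860 × 0.0673 + 0.1981 × 0.9327
     = 0.06635780 + 0.18476787
     = 0.25112567

Step 2: Apply Bayes' theorem for P(D|+)
P(D|+) = P(+|D)P(D) / P(+)
       = 0.06635780 / 0.25112567
       = 0.2642


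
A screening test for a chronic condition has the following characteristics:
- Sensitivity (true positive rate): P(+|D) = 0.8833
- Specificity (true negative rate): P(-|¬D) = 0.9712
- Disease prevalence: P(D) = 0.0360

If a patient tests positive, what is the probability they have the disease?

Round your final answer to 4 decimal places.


Let D = has disease, + = positive test

Given:
- P(D) = 0.0360 (prevalence)
- P(+|D) = 0.8833 (sensitivity)
- P(-|¬D) = 0.9712 (specificity)
- P(+|¬D) = 0.0288 (false positive rate = 1 - specificity)

Step 1: Find P(+)
P(+) = P(+|D)P(D) + P(+|¬D)P(¬D)
     = 0.8833 × 0.0360 + 0.0288 × 0.9640
     = 0.03179880 + 0.02776320
     = 0.05956200

Step 2: Apply Bayes' theorem for P(D|+)
P(D|+) = P(+|D)P(D) / P(+)
       = 0.03179880 / 0.05956200
       = 0.5339


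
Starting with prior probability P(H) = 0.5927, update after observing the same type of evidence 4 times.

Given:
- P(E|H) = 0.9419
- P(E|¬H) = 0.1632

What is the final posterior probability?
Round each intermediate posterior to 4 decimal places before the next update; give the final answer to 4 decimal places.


Sequential Bayesian updating:

Initial prior: P(H) = 0.5927

Update 1:
  P(E) = 0.9419 × 0.5927 + 0.1632 × 0.4073 = 0.55826413 + 0.06647136 = 0.62473549
  P(H|E) = 0.55826413 / 0.62473549 = 0.8936

Update 2:
  P(E) = 0.9419 × 0.8936 + 0.1632 × 0.1064 = 0.84168184 + 0.01736448 = 0.85904632
  P(H|E) = 0.84168184 / 0.85904632 = 0.9798

Update 3:
  P(E) = 0.9419 × 0.9798 + 0.1632 × 0.0202 = 0.92287362 + 0.00329664 = 0.92617026
  P(H|E) = 0.92287362 / 0.92617026 = 0.9964

Update 4:
  P(E) = 0.9419 × 0.9964 + 0.1632 × 0.0036 = 0.93850916 + 0.00058752 = 0.93909668
  P(H|E) = 0.93850916 / 0.93909668 = 0.9994

Final posterior: 0.9994


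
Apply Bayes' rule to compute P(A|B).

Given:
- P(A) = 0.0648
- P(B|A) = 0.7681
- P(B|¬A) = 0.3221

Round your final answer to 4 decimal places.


Bayes' theorem: P(A|B) = P(B|A) × P(A) / P(B)

Step 1: Calculate P(B) using law of total probability
P(B) = P(B|A)P(A) + P(B|¬A)P(¬A)
     = 0.7681 × 0.0648 + 0.3221 × 0.9352
     = 0.04977288 + 0.30122792
     = 0.35100080

Step 2: Apply Bayes' theorem
P(A|B) = P(B|A) × P(A) / P(B)
       = 0.04977288 / 0.35100080
       = 0.1418


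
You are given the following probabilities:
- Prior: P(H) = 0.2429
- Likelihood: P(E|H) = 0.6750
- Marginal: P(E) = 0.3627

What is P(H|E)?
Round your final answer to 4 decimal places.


Using Bayes' theorem:

P(H|E) = P(E|H) × P(H) / P(E)
       = 0.6750 × 0.2429 / 0.3627
       = 0.16395750 / 0.3627
       = 0.4520

The evidence strengthens our belief in H.
Prior: 0.2429 → Posterior: 0.4520


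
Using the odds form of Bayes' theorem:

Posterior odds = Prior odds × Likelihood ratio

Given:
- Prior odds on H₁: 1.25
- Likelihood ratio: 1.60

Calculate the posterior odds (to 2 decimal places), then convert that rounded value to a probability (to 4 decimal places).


Step 1: Calculate posterior odds
Posterior odds = Prior odds × LR
               = 1.25 × 1.60
               = 2.00

Step 2: Convert to probability
P(H₁|E) = Posterior odds / (1 + Posterior odds)
       = 2.00 / (1 + 2.00)
       = 2.00 / 3.00
       = 0.6667

The evidence increased P(H₁) from 0.5556 to 0.6667.


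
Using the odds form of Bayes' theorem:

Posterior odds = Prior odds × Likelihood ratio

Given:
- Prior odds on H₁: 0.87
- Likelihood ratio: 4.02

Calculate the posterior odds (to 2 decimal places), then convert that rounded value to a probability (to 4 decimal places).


Step 1: Calculate posterior odds
Posterior odds = Prior odds × LR
               = 0.87 × 4.02
               = 3.50

Step 2: Convert to probability
P(H₁|E) = Posterior odds / (1 + Posterior odds)
       = 3.50 / (1 + 3.50)
       = 3.50 / 4.50
       = 0.7778

The evidence increased P(H₁) from 0.4652 to 0.7778.


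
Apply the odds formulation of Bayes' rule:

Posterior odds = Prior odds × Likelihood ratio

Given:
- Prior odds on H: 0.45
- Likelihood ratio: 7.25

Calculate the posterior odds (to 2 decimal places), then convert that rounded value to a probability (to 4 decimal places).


Step 1: Calculate posterior odds
Posterior odds = Prior odds × LR
               = 0.45 × 7.25
               = 3.26

Step 2: Convert to probability
P(H|E) = Posterior odds / (1 + Posterior odds)
       = 3.26 / (1 + 3.26)
       = 3.26 / 4.26
       = 0.7653

The evidence increased P(H) from 0.3103 to 0.7653.


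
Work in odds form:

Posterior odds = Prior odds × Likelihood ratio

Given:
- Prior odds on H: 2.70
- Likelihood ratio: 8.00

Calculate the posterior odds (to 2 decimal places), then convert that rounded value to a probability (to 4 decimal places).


Step 1: Calculate posterior odds
Posterior odds = Prior odds × LR
               = 2.70 × 8.00
               = 21.60

Step 2: Convert to probability
P(H|E) = Posterior odds / (1 + Posterior odds)
       = 21.60 / (1 + 21.60)
       = 21.60 / 22.60
       = 0.9558

The evidence increased P(H) from 0.7297 to 0.9558.


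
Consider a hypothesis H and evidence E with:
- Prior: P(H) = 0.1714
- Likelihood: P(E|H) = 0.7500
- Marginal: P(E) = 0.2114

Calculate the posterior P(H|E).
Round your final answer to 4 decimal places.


Using Bayes' theorem:

P(H|E) = P(E|H) × P(H) / P(E)
       = 0.7500 × 0.1714 / 0.2114
       = 0.12855000 / 0.2114
       = 0.6081

The evidence strengthens our belief in H.
Prior: 0.1714 → Posterior: 0.6081


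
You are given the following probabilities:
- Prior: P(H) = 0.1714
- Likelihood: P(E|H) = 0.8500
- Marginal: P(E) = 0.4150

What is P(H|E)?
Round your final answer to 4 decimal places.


Using Bayes' theorem:

P(H|E) = P(E|H) × P(H) / P(E)
       = 0.8500 × 0.1714 / 0.4150
       = 0.14569000 / 0.4150
       = 0.3511

The evidence strengthens our belief in H.
Prior: 0.1714 → Posterior: 0.3511


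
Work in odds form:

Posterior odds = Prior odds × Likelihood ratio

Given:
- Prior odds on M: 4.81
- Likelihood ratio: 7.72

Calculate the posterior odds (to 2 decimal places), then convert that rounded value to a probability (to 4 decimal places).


Step 1: Calculate posterior odds
Posterior odds = Prior odds × LR
               = 4.81 × 7.72
               = 37.13

Step 2: Convert to probability
P(M|E) = Posterior odds / (1 + Posterior odds)
       = 37.13 / (1 + 37.13)
       = 37.13 / 38.13
       = 0.9738

The evidence increased P(M) from 0.8279 to 0.9738.


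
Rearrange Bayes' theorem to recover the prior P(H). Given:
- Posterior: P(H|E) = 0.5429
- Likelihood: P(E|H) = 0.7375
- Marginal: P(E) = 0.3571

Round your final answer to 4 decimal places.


From Bayes' theorem: P(H|E) = P(E|H) × P(H) / P(E)

Rearranging for P(H):
P(H) = P(H|E) × P(E) / P(E|H)
     = 0.5429 × 0.3571 / 0.7375
     = 0.19386959 / 0.7375
     = 0.2629


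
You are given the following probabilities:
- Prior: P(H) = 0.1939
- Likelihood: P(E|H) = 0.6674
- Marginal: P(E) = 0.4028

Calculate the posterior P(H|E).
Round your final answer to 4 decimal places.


Using Bayes' theorem:

P(H|E) = P(E|H) × P(H) / P(E)
       = 0.6674 × 0.1939 / 0.4028
       = 0.12940886 / 0.4028
       = 0.3213

The evidence strengthens our belief in H.
Prior: 0.1939 → Posterior: 0.3213


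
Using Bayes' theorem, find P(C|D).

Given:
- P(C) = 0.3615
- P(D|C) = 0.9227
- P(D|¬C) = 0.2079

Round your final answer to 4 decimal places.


Bayes' theorem: P(C|D) = P(D|C) × P(C) / P(D)

Step 1: Calculate P(D) using law of total probability
P(D) = P(D|C)P(C) + P(D|¬C)P(¬C)
     = 0.9227 × 0.3615 + 0.2079 × 0.6385
     = 0.33355605 + 0.13274415
     = 0.46630020

Step 2: Apply Bayes' theorem
P(C|D) = P(D|C) × P(C) / P(D)
       = 0.33355605 / 0.46630020
       = 0.7153


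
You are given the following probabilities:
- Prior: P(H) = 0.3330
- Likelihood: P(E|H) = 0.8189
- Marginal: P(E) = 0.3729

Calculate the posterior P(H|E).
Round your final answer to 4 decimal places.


Using Bayes' theorem:

P(H|E) = P(E|H) × P(H) / P(E)
       = 0.8189 × 0.3330 / 0.3729
       = 0.27269370 / 0.3729
       = 0.7313

The evidence strengthens our belief in H.
Prior: 0.3330 → Posterior: 0.7313


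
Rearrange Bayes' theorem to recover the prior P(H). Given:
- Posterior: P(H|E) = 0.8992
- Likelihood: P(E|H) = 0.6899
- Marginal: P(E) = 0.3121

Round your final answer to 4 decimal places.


From Bayes' theorem: P(H|E) = P(E|H) × P(H) / P(E)

Rearranging for P(H):
P(H) = P(H|E) × P(E) / P(E|H)
     = 0.8992 × 0.3121 / 0.6899
     = 0.28064032 / 0.6899
     = 0.4068


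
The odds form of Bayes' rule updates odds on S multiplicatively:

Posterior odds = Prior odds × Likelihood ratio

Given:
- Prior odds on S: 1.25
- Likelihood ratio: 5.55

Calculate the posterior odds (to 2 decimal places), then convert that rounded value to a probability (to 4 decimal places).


Step 1: Calculate posterior odds
Posterior odds = Prior odds × LR
               = 1.25 × 5.55
               = 6.94

Step 2: Convert to probability
P(S|E) = Posterior odds / (1 + Posterior odds)
       = 6.94 / (1 + 6.94)
       = 6.94 / 7.94
       = 0.8741

The evidence increased P(S) from 0.5556 to 0.8741.


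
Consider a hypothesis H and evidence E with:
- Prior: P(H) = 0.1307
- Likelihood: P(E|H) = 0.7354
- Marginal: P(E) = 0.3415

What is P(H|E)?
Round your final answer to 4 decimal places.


Using Bayes' theorem:

P(H|E) = P(E|H) × P(H) / P(E)
       = 0.7354 × 0.1307 / 0.3415
       = 0.09611678 / 0.3415
       = 0.2815

The evidence strengthens our belief in H.
Prior: 0.1307 → Posterior: 0.2815


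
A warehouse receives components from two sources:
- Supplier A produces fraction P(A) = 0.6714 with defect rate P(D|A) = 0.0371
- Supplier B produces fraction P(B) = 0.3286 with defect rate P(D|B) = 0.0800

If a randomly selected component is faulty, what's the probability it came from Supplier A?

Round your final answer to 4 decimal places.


Let A = from Supplier A, D = faulty

Given:
- P(A) = 0.6714, P(B) = 0.3286
- P(D|A) = 0.0371, P(D|B) = 0.0800

Step 1: Find P(D)
P(D) = P(D|A)P(A) + P(D|B)P(B)
     = 0.0371 × 0.6714 + 0.0800 × 0.3286
     = 0.02490894 + 0.02628800
     = 0.05119694

Step 2: Apply Bayes' theorem
P(A|D) = P(D|A)P(A) / P(D)
       = 0.02490894 / 0.05119694
       = 0.4865


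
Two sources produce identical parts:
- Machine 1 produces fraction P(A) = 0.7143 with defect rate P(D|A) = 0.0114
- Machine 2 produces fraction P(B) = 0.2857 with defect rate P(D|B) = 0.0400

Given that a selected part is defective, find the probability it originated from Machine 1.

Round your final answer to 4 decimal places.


Let A = from Machine 1, D = defective

Given:
- P(A) = 0.7143, P(B) = 0.2857
- P(D|A) = 0.0114, P(D|B) = 0.0400

Step 1: Find P(D)
P(D) = P(D|A)P(A) + P(D|B)P(B)
     = 0.0114 × 0.7143 + 0.0400 × 0.2857
     = 0.00814302 + 0.01142800
     = 0.01957102

Step 2: Apply Bayes' theorem
P(A|D) = P(D|A)P(A) / P(D)
       = 0.00814302 / 0.01957102
       = 0.4161


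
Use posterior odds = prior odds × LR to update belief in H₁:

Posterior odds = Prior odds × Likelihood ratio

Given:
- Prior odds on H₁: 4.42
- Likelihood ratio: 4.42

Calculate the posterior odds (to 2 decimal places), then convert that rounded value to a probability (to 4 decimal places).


Step 1: Calculate posterior odds
Posterior odds = Prior odds × LR
               = 4.42 × 4.42
               = 19.54

Step 2: Convert to probability
P(H₁|E) = Posterior odds / (1 + Posterior odds)
       = 19.54 / (1 + 19.54)
       = 19.54 / 20.54
       = 0.9513

The evidence increased P(H₁) from 0.8155 to 0.9513.


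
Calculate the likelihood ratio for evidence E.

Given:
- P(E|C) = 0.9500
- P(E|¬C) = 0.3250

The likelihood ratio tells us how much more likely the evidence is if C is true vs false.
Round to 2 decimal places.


Likelihood Ratio (LR) = P(E|C) / P(E|¬C)

LR = 0.9500 / 0.3250
   = 2.92

The evidence is 2.92 times more likely if C is true than if C is false.
Because LR exceeds 1, E is evidence for C.


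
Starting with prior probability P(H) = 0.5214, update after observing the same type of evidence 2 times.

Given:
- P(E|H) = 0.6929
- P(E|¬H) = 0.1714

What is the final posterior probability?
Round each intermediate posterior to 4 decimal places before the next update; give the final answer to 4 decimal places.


Sequential Bayesian updating:

Initial prior: P(H) = 0.5214

Update 1:
  P(E) = 0.6929 × 0.5214 + 0.1714 × 0.4786 = 0.36127806 + 0.08203204 = 0.44331010
  P(H|E) = 0.36127806 / 0.44331010 = 0.8150

Update 2:
  P(E) = 0.6929 × 0.8150 + 0.1714 × 0.1850 = 0.56471350 + 0.03170900 = 0.59642250
  P(H|E) = 0.56471350 / 0.59642250 = 0.9468

Final posterior: 0.9468


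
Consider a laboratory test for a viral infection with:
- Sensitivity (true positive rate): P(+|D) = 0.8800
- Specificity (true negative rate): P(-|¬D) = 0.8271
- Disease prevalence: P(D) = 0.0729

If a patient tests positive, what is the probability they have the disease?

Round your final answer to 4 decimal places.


Let D = has disease, + = positive test

Given:
- P(D) = 0.0729 (prevalence)
- P(+|D) = 0.8800 (sensitivity)
- P(-|¬D) = 0.8271 (specificity)
- P(+|¬D) = 0.1729 (false positive rate = 1 - specificity)

Step 1: Find P(+)
P(+) = P(+|D)P(D) + P(+|¬D)P(¬D)
     = 0.8800 × 0.0729 + 0.1729 × 0.9271
     = 0.06415200 + 0.16029559
     = 0.22444759

Step 2: Apply Bayes' theorem for P(D|+)
P(D|+) = P(+|D)P(D) / P(+)
       = 0.06415200 / 0.22444759
       = 0.2858


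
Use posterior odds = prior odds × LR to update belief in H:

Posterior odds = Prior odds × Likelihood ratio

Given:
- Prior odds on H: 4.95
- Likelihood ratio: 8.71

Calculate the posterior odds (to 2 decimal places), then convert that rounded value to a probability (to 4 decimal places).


Step 1: Calculate posterior odds
Posterior odds = Prior odds × LR
               = 4.95 × 8.71
               = 43.11

Step 2: Convert to probability
P(H|E) = Posterior odds / (1 + Posterior odds)
       = 43.11 / (1 + 43.11)
       = 43.11 / 44.11
       = 0.9773

The evidence increased P(H) from 0.8319 to 0.9773.


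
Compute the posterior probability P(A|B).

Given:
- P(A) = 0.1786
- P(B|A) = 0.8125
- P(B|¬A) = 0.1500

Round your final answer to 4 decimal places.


Bayes' theorem: P(A|B) = P(B|A) × P(A) / P(B)

Step 1: Calculate P(B) using law of total probability
P(B) = P(B|A)P(A) + P(B|¬A)P(¬A)
     = 0.8125 × 0.1786 + 0.1500 × 0.8214
     = 0.14511250 + 0.12321000
     = 0.26832250

Step 2: Apply Bayes' theorem
P(A|B) = P(B|A) × P(A) / P(B)
       = 0.14511250 / 0.26832250
       = 0.5408


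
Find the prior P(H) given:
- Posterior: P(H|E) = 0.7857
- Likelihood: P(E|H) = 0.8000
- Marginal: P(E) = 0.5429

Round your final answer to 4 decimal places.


From Bayes' theorem: P(H|E) = P(E|H) × P(H) / P(E)

Rearranging for P(H):
P(H) = P(H|E) × P(E) / P(E|H)
     = 0.7857 × 0.5429 / 0.8000
     = 0.42655653 / 0.8000
     = 0.5332


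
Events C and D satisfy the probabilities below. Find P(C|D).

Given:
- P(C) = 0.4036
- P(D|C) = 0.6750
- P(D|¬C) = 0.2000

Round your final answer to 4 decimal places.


Bayes' theorem: P(C|D) = P(D|C) × P(C) / P(D)

Step 1: Calculate P(D) using law of total probability
P(D) = P(D|C)P(C) + P(D|¬C)P(¬C)
     = 0.6750 × 0.4036 + 0.2000 × 0.5964
     = 0.27243000 + 0.11928000
     = 0.39171000

Step 2: Apply Bayes' theorem
P(C|D) = P(D|C) × P(C) / P(D)
       = 0.27243000 / 0.39171000
       = 0.6955
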